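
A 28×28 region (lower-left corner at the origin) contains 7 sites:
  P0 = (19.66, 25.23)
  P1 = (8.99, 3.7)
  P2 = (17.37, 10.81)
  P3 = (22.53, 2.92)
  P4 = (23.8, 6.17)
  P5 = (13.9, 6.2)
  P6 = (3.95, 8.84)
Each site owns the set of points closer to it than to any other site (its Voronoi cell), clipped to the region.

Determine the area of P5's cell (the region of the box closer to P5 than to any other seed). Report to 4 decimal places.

1. box [0,28]×[0,28]: [(0, 0) (28, 0) (28, 28) (0, 28)]
2. ⊥bis P5·P0 via (16.78,15.715): [(0, 20.794) (0, 0) (28, 0) (28, 12.3189)]  |A|=463.5806
3. ⊥bis P5·P1 via (11.445,4.95): [(3.9932, 19.5853) (13.9654, 0) (28, 0) (28, 12.3189)]  |A|=285.3052
4. ⊥bis P5·P2 via (15.635,8.505): [(5.9064, 15.8278) (13.9654, 0) (26.9341, 0)]  |A|=102.6339
5. ⊥bis P5·P3 via (18.215,4.56): [(18.8069, 6.1174) (5.9064, 15.8278) (13.9654, 0) (16.4819, 0)]  |A|=70.6633
6. ⊥bis P5·P4 via (18.85,6.185): [(18.8069, 6.1174) (5.9064, 15.8278) (13.9654, 0) (16.4819, 0)]  |A|=70.6633
7. ⊥bis P5·P6 via (8.925,7.52): [(18.8069, 6.1174) (10.2598, 12.5509) (9.34, 9.0842) (13.9654, 0) (16.4819, 0)]  |A|=61.61
8. canonical 5-gon: [(18.8069, 6.1174) (10.2598, 12.5509) (9.34, 9.0842) (13.9654, 0) (16.4819, 0)]
9. shoelace: 61.61

Area of P5's cell: 61.6100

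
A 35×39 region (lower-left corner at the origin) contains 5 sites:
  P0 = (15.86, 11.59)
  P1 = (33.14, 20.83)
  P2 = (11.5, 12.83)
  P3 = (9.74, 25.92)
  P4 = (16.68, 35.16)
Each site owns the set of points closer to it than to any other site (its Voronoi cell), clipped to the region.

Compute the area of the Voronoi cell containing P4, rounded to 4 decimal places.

1. box [0,35]×[0,39]: [(0, 0) (35, 0) (35, 39) (0, 39)]
2. ⊥bis P4·P0 via (16.27,23.375): [(0, 23.941) (35, 22.7234) (35, 39) (0, 39)]  |A|=548.3727
3. ⊥bis P4·P1 via (24.91,27.995): [(0, 23.941) (20.7521, 23.2191) (34.4909, 39) (0, 39)]  |A|=428.4019
4. ⊥bis P4·P2 via (14.09,23.995): [(0, 27.2635) (16.8496, 23.3548) (20.7521, 23.2191) (34.4909, 39) (0, 39)]  |A|=400.4105
5. ⊥bis P4·P3 via (13.21,30.54): [(21.6239, 24.2205) (34.4909, 39) (1.9463, 39)]  |A|=240.4974
6. canonical 3-gon: [(21.6239, 24.2205) (34.4909, 39) (1.9463, 39)]
7. shoelace: 240.4974

Area of P4's cell: 240.4974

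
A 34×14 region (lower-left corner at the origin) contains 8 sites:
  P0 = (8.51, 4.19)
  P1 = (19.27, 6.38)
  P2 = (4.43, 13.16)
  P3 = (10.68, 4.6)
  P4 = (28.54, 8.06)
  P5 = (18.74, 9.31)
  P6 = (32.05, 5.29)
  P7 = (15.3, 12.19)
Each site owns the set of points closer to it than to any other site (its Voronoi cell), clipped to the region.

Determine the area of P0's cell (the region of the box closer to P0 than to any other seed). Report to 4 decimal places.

Area of P0's cell: 74.9343

1. box [0,34]×[0,14]: [(0, 0) (34, 0) (34, 14) (0, 14)]
2. ⊥bis P0·P1 via (13.89,5.285): [(0, 0) (14.9657, 0) (12.1162, 14) (0, 14)]  |A|=189.5732
3. ⊥bis P0·P2 via (6.47,8.675): [(0, 5.7321) (0, 0) (14.9657, 0) (12.6298, 11.4768)]  |A|=122.0765
4. ⊥bis P0·P3 via (9.595,4.395): [(8.603, 9.6452) (0, 5.7321) (0, 0) (10.4254, 0)]  |A|=74.9343
5. ⊥bis P0·P4 via (18.525,6.125): [(8.603, 9.6452) (0, 5.7321) (0, 0) (10.4254, 0)]  |A|=74.9343
6. ⊥bis P0·P5 via (13.625,6.75): [(8.603, 9.6452) (0, 5.7321) (0, 0) (10.4254, 0)]  |A|=74.9343
7. ⊥bis P0·P6 via (20.28,4.74): [(8.603, 9.6452) (0, 5.7321) (0, 0) (10.4254, 0)]  |A|=74.9343
8. ⊥bis P0·P7 via (11.905,8.19): [(8.603, 9.6452) (0, 5.7321) (0, 0) (10.4254, 0)]  |A|=74.9343
9. canonical 4-gon: [(8.603, 9.6452) (0, 5.7321) (0, 0) (10.4254, 0)]
10. shoelace: 74.9343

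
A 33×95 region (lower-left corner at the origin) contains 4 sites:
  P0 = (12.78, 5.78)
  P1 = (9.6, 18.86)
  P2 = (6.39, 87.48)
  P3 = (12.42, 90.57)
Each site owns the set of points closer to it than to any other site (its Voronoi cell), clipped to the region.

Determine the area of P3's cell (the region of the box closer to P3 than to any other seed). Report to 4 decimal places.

1. box [0,33]×[0,95]: [(0, 0) (33, 0) (33, 95) (0, 95)]
2. ⊥bis P3·P0 via (12.6,48.175): [(0, 48.1215) (33, 48.2616) (33, 95) (0, 95)]  |A|=1544.6786
3. ⊥bis P3·P1 via (11.01,54.715): [(0, 55.148) (33, 53.8502) (33, 95) (0, 95)]  |A|=1336.5295
4. ⊥bis P3·P2 via (9.405,89.025): [(27.3153, 54.0738) (33, 53.8502) (33, 95) (6.3432, 95)]  |A|=662.4428
5. canonical 4-gon: [(27.3153, 54.0738) (33, 53.8502) (33, 95) (6.3432, 95)]
6. shoelace: 662.4428

Area of P3's cell: 662.4428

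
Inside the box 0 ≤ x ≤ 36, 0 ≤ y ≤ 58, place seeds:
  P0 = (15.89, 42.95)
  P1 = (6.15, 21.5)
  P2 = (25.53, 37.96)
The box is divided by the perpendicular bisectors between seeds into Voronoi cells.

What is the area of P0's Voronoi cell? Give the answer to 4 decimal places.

Area of P0's cell: 573.7890

1. box [0,36]×[0,58]: [(0, 0) (36, 0) (36, 58) (0, 58)]
2. ⊥bis P0·P1 via (11.02,32.225): [(0, 37.229) (36, 20.8821) (36, 58) (0, 58)]  |A|=1042.001
3. ⊥bis P0·P2 via (20.71,40.455): [(0, 37.229) (15.4165, 30.2286) (29.7919, 58) (0, 58)]  |A|=573.789
4. canonical 4-gon: [(0, 37.229) (15.4165, 30.2286) (29.7919, 58) (0, 58)]
5. shoelace: 573.789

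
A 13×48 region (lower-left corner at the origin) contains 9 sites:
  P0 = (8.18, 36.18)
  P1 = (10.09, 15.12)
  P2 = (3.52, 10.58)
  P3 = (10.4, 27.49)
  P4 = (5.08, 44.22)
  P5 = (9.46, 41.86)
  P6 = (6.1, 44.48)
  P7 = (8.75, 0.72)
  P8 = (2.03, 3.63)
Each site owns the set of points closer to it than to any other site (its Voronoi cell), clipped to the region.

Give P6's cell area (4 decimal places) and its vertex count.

Area of P6's cell: 22.9185 (3 vertices)

1. box [0,13]×[0,48]: [(0, 0) (13, 0) (13, 48) (0, 48)]
2. ⊥bis P6·P0 via (7.14,40.33): [(0, 38.5407) (13, 41.7985) (13, 48) (0, 48)]  |A|=101.795
3. ⊥bis P6·P1 via (8.095,29.8): [(0, 38.5407) (13, 41.7985) (13, 48) (0, 48)]  |A|=101.795
4. ⊥bis P6·P2 via (4.81,27.53): [(0, 38.5407) (13, 41.7985) (13, 48) (0, 48)]  |A|=101.795
5. ⊥bis P6·P3 via (8.25,35.985): [(0, 38.5407) (13, 41.7985) (13, 48) (0, 48)]  |A|=101.795
6. ⊥bis P6·P4 via (5.59,44.35): [(6.6462, 40.2063) (13, 41.7985) (13, 48) (4.6596, 48)]  |A|=52.2027
7. ⊥bis P6·P5 via (7.78,43.17): [(6.3562, 41.3441) (11.5462, 48) (4.6596, 48)]  |A|=22.9185
8. ⊥bis P6·P7 via (7.425,22.6): [(6.3562, 41.3441) (11.5462, 48) (4.6596, 48)]  |A|=22.9185
9. ⊥bis P6·P8 via (4.065,24.055): [(6.3562, 41.3441) (11.5462, 48) (4.6596, 48)]  |A|=22.9185
10. canonical 3-gon: [(6.3562, 41.3441) (11.5462, 48) (4.6596, 48)]
11. shoelace: 22.9185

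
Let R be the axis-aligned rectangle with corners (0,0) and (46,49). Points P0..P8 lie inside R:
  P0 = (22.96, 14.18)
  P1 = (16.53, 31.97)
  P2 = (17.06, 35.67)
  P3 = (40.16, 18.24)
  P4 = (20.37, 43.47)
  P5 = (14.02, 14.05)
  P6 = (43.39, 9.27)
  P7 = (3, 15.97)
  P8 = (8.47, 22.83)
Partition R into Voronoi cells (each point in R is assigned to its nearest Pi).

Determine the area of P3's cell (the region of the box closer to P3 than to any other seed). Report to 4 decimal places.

1. box [0,46]×[0,49]: [(0, 0) (46, 0) (46, 49) (0, 49)]
2. ⊥bis P3·P0 via (31.56,16.21): [(35.3863, 0) (46, 0) (46, 49) (23.82, 49)]  |A|=803.4445
3. ⊥bis P3·P1 via (28.345,25.105): [(29.1382, 26.4701) (35.3863, 0) (46, 0) (46, 49) (42.229, 49)]  |A|=596.0682
4. ⊥bis P3·P2 via (28.61,26.955): [(32.1323, 31.623) (29.1382, 26.4701) (35.3863, 0) (46, 0) (46, 49) (45.244, 49)]  |A|=569.8726
5. ⊥bis P3·P4 via (30.265,30.855): [(33.4201, 33.3298) (32.1323, 31.623) (29.1382, 26.4701) (35.3863, 0) (46, 0) (46, 43.1973)]  |A|=527.45
6. ⊥bis P3·P5 via (27.09,16.145): [(33.4201, 33.3298) (32.1323, 31.623) (29.1382, 26.4701) (35.3863, 0) (46, 0) (46, 43.1973)]  |A|=527.45
7. ⊥bis P3·P6 via (41.775,13.755): [(33.4201, 33.3298) (32.1323, 31.623) (29.1382, 26.4701) (32.8943, 10.5572) (46, 15.2764) (46, 43.1973)]  |A|=371.3212
8. ⊥bis P3·P7 via (21.58,17.105): [(33.4201, 33.3298) (32.1323, 31.623) (29.1382, 26.4701) (32.8943, 10.5572) (46, 15.2764) (46, 43.1973)]  |A|=371.3212
9. ⊥bis P3·P8 via (24.315,20.535): [(33.4201, 33.3298) (32.1323, 31.623) (29.1382, 26.4701) (32.8943, 10.5572) (46, 15.2764) (46, 43.1973)]  |A|=371.3212
10. canonical 6-gon: [(33.4201, 33.3298) (32.1323, 31.623) (29.1382, 26.4701) (32.8943, 10.5572) (46, 15.2764) (46, 43.1973)]
11. shoelace: 371.3212

Area of P3's cell: 371.3212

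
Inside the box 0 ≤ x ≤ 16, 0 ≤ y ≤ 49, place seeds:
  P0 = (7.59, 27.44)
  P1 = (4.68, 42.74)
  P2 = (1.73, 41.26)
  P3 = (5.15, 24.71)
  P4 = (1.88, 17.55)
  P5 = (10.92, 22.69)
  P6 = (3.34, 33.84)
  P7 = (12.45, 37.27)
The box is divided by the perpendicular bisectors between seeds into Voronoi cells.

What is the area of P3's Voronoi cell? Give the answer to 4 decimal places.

Area of P3's cell: 50.2430

1. box [0,16]×[0,49]: [(0, 0) (16, 0) (16, 49) (0, 49)]
2. ⊥bis P3·P0 via (6.37,26.075): [(0, 31.7683) (0, 0) (16, 0) (16, 17.468)]  |A|=393.8904
3. ⊥bis P3·P1 via (4.915,33.725): [(0, 31.7683) (0, 0) (16, 0) (16, 17.468)]  |A|=393.8904
4. ⊥bis P3·P2 via (3.44,32.985): [(0, 31.7683) (0, 0) (16, 0) (16, 17.468)]  |A|=393.8904
5. ⊥bis P3·P4 via (3.515,21.13): [(0, 31.7683) (0, 22.7353) (16, 15.4281) (16, 17.468)]  |A|=88.5835
6. ⊥bis P3·P5 via (8.035,23.7): [(8.2715, 24.3755) (0, 31.7683) (0, 22.7353) (6.6362, 19.7045)]  |A|=55.3352
7. ⊥bis P3·P6 via (4.245,29.275): [(8.2715, 24.3755) (3.0539, 29.0389) (0, 28.4334) (0, 22.7353) (6.6362, 19.7045)]  |A|=50.243
8. ⊥bis P3·P7 via (8.8,30.99): [(8.2715, 24.3755) (3.0539, 29.0389) (0, 28.4334) (0, 22.7353) (6.6362, 19.7045)]  |A|=50.243
9. canonical 5-gon: [(8.2715, 24.3755) (3.0539, 29.0389) (0, 28.4334) (0, 22.7353) (6.6362, 19.7045)]
10. shoelace: 50.243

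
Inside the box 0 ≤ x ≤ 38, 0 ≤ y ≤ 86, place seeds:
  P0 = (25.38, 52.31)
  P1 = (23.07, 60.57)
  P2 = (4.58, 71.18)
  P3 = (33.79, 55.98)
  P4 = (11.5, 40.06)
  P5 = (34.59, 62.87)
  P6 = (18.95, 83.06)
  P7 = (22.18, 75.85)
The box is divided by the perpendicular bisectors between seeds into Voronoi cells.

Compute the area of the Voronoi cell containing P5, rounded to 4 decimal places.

1. box [0,38]×[0,86]: [(0, 0) (38, 0) (38, 86) (0, 86)]
2. ⊥bis P5·P0 via (29.985,57.59): [(0, 83.7417) (38, 50.5996) (38, 86) (0, 86)]  |A|=715.5146
3. ⊥bis P5·P1 via (28.83,61.72): [(29.5849, 57.939) (38, 50.5996) (38, 86) (23.9824, 86)]  |A|=345.6227
4. ⊥bis P5·P2 via (19.585,67.025): [(24.3414, 84.2019) (29.5849, 57.939) (38, 50.5996) (38, 86) (24.8393, 86)]  |A|=344.8523
5. ⊥bis P5·P3 via (34.19,59.425): [(24.3414, 84.2019) (29.1719, 60.0077) (38, 58.9826) (38, 86) (24.8393, 86)]  |A|=300.6608
6. ⊥bis P5·P4 via (23.045,51.465): [(24.3414, 84.2019) (29.1719, 60.0077) (38, 58.9826) (38, 86) (24.8393, 86)]  |A|=300.6608
7. ⊥bis P5·P6 via (26.77,72.965): [(26.6097, 72.8408) (29.1719, 60.0077) (38, 58.9826) (38, 81.6642)]  |A|=184.5084
8. ⊥bis P5·P7 via (28.385,69.36): [(27.4778, 68.4927) (29.1719, 60.0077) (38, 58.9826) (38, 78.5528)]  |A|=139.5454
9. canonical 4-gon: [(27.4778, 68.4927) (29.1719, 60.0077) (38, 58.9826) (38, 78.5528)]
10. shoelace: 139.5454

Area of P5's cell: 139.5454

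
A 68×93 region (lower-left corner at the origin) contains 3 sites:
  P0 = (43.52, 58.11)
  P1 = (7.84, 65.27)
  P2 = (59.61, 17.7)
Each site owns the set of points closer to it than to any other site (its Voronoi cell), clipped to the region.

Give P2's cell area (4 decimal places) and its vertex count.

1. box [0,68]×[0,93]: [(0, 0) (68, 0) (68, 93) (0, 93)]
2. ⊥bis P2·P0 via (51.565,37.905): [(0, 17.3734) (0, 0) (68, 0) (68, 44.4489)]  |A|=2101.9593
3. ⊥bis P2·P1 via (33.725,41.485): [(18.2447, 24.6379) (0, 4.7824) (0, 0) (68, 0) (68, 44.4489)]  |A|=1987.0997
4. canonical 5-gon: [(18.2447, 24.6379) (0, 4.7824) (0, 0) (68, 0) (68, 44.4489)]
5. shoelace: 1987.0997

Area of P2's cell: 1987.0997 (5 vertices)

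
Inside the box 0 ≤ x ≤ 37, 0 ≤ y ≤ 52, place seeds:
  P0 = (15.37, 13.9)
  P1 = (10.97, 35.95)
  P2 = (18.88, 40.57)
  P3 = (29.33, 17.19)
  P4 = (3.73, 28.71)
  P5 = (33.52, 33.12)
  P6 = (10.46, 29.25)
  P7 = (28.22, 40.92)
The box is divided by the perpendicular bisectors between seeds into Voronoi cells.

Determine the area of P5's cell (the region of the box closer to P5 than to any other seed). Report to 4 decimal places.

Area of P5's cell: 153.5090

1. box [0,37]×[0,52]: [(0, 0) (37, 0) (37, 52) (0, 52)]
2. ⊥bis P5·P0 via (24.445,23.51): [(0, 46.5941) (37, 11.654) (37, 52) (0, 52)]  |A|=846.4107
3. ⊥bis P5·P1 via (22.245,34.535): [(21.2411, 26.5356) (37, 11.654) (37, 52) (24.4368, 52)]  |A|=477.8621
4. ⊥bis P5·P2 via (26.2,36.845): [(21.3351, 27.2851) (21.2411, 26.5356) (37, 11.654) (37, 52) (33.9121, 52)]  |A|=360.7722
5. ⊥bis P5·P3 via (31.425,25.155): [(21.5702, 27.7471) (37, 23.6886) (37, 52) (33.9121, 52)]  |A|=255.8645
6. ⊥bis P5·P4 via (18.625,30.915): [(21.5702, 27.7471) (37, 23.6886) (37, 52) (33.9121, 52)]  |A|=255.8645
7. ⊥bis P5·P6 via (21.99,31.185): [(22.3198, 29.22) (22.613, 27.4728) (37, 23.6886) (37, 52) (33.9121, 52)]  |A|=254.9937
8. ⊥bis P5·P7 via (30.87,37.02): [(23.8679, 32.2621) (22.3198, 29.22) (22.613, 27.4728) (37, 23.6886) (37, 41.1853)]  |A|=153.509
9. canonical 5-gon: [(23.8679, 32.2621) (22.3198, 29.22) (22.613, 27.4728) (37, 23.6886) (37, 41.1853)]
10. shoelace: 153.509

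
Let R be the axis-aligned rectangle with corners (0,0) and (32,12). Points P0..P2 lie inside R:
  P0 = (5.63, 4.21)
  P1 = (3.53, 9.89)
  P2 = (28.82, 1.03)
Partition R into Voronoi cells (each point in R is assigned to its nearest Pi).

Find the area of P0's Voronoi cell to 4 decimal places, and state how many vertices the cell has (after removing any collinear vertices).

1. box [0,32]×[0,12]: [(0, 0) (32, 0) (32, 12) (0, 12)]
2. ⊥bis P0·P1 via (4.58,7.05): [(0, 5.3567) (0, 0) (32, 0) (32, 12) (17.9686, 12)]  |A|=324.3146
3. ⊥bis P0·P2 via (17.225,2.62): [(0, 5.3567) (0, 0) (16.8657, 0) (18.5113, 12) (17.9686, 12)]  |A|=152.5765
4. canonical 5-gon: [(0, 5.3567) (0, 0) (16.8657, 0) (18.5113, 12) (17.9686, 12)]
5. shoelace: 152.5765

Area of P0's cell: 152.5765 (5 vertices)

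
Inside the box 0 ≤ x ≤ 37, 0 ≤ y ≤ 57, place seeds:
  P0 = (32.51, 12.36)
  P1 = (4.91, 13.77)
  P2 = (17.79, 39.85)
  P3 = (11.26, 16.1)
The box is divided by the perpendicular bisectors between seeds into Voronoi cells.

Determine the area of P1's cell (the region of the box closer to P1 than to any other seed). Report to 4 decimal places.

1. box [0,37]×[0,57]: [(0, 0) (37, 0) (37, 57) (0, 57)]
2. ⊥bis P1·P0 via (18.71,13.065): [(0, 0) (18.0425, 0) (20.9545, 57) (0, 57)]  |A|=1111.416
3. ⊥bis P1·P2 via (11.35,26.81): [(0, 32.4154) (0, 0) (18.0425, 0) (19.2138, 22.9264)]  |A|=518.2359
4. ⊥bis P1·P3 via (8.085,14.935): [(2.0408, 31.4075) (0, 32.4154) (0, 0) (13.5651, 0)]  |A|=246.0987
5. canonical 4-gon: [(2.0408, 31.4075) (0, 32.4154) (0, 0) (13.5651, 0)]
6. shoelace: 246.0987

Area of P1's cell: 246.0987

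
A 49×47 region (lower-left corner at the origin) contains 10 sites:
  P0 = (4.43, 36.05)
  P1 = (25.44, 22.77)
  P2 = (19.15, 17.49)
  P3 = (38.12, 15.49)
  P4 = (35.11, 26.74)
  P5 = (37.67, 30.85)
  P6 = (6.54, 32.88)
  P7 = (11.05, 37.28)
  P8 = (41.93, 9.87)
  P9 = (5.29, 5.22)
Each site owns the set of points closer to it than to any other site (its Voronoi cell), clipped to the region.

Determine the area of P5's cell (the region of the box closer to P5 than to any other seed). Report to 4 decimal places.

1. box [0,49]×[0,47]: [(0, 0) (49, 0) (49, 47) (0, 47)]
2. ⊥bis P5·P0 via (21.05,33.45): [(15.8171, 0) (49, 0) (49, 47) (23.1697, 47)]  |A|=1386.8082
3. ⊥bis P5·P1 via (31.555,26.81): [(22.2213, 40.9376) (49, 0.405) (49, 47) (23.1697, 47)]  |A|=702.173
4. ⊥bis P5·P2 via (28.41,24.17): [(22.2213, 40.9376) (49, 0.405) (49, 47) (23.1697, 47)]  |A|=702.173
5. ⊥bis P5·P3 via (37.895,23.17): [(22.2213, 40.9376) (34.0346, 23.0569) (49, 23.4953) (49, 47) (23.1697, 47)]  |A|=529.3945
6. ⊥bis P5·P4 via (36.39,28.795): [(22.2213, 40.9376) (25.9455, 35.3005) (45.0827, 23.3806) (49, 23.4953) (49, 47) (23.1697, 47)]  |A|=460.4507
7. ⊥bis P5·P6 via (22.105,31.865): [(23.0364, 46.1475) (22.6539, 40.2828) (25.9455, 35.3005) (45.0827, 23.3806) (49, 23.4953) (49, 47) (23.1697, 47)]  |A|=459.057
8. ⊥bis P5·P7 via (24.36,34.065): [(25.003, 36.7271) (25.9455, 35.3005) (45.0827, 23.3806) (49, 23.4953) (49, 47) (27.4844, 47)]  |A|=427.8602
9. ⊥bis P5·P8 via (39.8,20.36): [(25.003, 36.7271) (25.9455, 35.3005) (45.0827, 23.3806) (49, 23.4953) (49, 47) (27.4844, 47)]  |A|=427.8602
10. ⊥bis P5·P9 via (21.48,18.035): [(25.003, 36.7271) (25.9455, 35.3005) (45.0827, 23.3806) (49, 23.4953) (49, 47) (27.4844, 47)]  |A|=427.8602
11. canonical 6-gon: [(25.003, 36.7271) (25.9455, 35.3005) (45.0827, 23.3806) (49, 23.4953) (49, 47) (27.4844, 47)]
12. shoelace: 427.8602

Area of P5's cell: 427.8602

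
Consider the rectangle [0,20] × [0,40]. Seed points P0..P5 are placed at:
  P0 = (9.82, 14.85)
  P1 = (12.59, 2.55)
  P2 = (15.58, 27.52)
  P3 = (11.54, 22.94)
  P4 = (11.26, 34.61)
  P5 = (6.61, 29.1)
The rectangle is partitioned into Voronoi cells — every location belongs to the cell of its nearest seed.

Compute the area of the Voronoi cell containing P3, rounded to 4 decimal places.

1. box [0,20]×[0,40]: [(0, 0) (20, 0) (20, 40) (0, 40)]
2. ⊥bis P3·P0 via (10.68,18.895): [(0, 21.1657) (20, 16.9135) (20, 40) (0, 40)]  |A|=419.2085
3. ⊥bis P3·P1 via (12.065,12.745): [(0, 21.1657) (20, 16.9135) (20, 40) (0, 40)]  |A|=419.2085
4. ⊥bis P3·P2 via (13.56,25.23): [(0, 37.1912) (0, 21.1657) (20, 16.9135) (20, 19.5493)]  |A|=186.6138
5. ⊥bis P3·P4 via (11.4,28.775): [(9.5904, 28.7316) (0, 28.5015) (0, 21.1657) (20, 16.9135) (20, 19.5493)]  |A|=144.9448
6. ⊥bis P3·P5 via (9.075,26.02): [(10.9569, 27.5262) (2.3778, 20.6601) (20, 16.9135) (20, 19.5493)]  |A|=88.4864
7. canonical 4-gon: [(10.9569, 27.5262) (2.3778, 20.6601) (20, 16.9135) (20, 19.5493)]
8. shoelace: 88.4864

Area of P3's cell: 88.4864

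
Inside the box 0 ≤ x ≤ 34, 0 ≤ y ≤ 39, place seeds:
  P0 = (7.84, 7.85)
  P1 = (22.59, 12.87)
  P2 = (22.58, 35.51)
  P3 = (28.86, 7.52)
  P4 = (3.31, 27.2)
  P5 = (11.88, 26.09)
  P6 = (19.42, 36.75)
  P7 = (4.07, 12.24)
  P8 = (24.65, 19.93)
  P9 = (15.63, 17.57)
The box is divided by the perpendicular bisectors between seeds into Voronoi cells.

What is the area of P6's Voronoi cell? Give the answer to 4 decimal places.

Area of P6's cell: 78.6965

1. box [0,34]×[0,39]: [(0, 0) (34, 0) (34, 39) (0, 39)]
2. ⊥bis P6·P0 via (13.63,22.3): [(0, 27.7614) (34, 14.1379) (34, 39) (0, 39)]  |A|=613.7113
3. ⊥bis P6·P1 via (21.005,24.81): [(0, 27.7614) (10.76, 23.45) (34, 26.535) (34, 39) (0, 39)]  |A|=469.6562
4. ⊥bis P6·P2 via (21,36.13): [(0, 27.7614) (10.76, 23.45) (16.3136, 24.1872) (22.1262, 39) (0, 39)]  |A|=271.4842
5. ⊥bis P6·P3 via (24.14,22.135): [(0, 27.7614) (10.76, 23.45) (16.3136, 24.1872) (22.1262, 39) (0, 39)]  |A|=271.4842
6. ⊥bis P6·P4 via (11.365,31.975): [(16.0058, 24.1464) (16.3136, 24.1872) (22.1262, 39) (7.2006, 39)]  |A|=113.0107
7. ⊥bis P6·P5 via (15.65,31.42): [(8.8376, 36.2385) (18.391, 29.4812) (22.1262, 39) (7.2006, 39)]  |A|=78.6965
8. ⊥bis P6·P7 via (11.745,24.495): [(8.8376, 36.2385) (18.391, 29.4812) (22.1262, 39) (7.2006, 39)]  |A|=78.6965
9. ⊥bis P6·P8 via (22.035,28.34): [(8.8376, 36.2385) (18.391, 29.4812) (22.1262, 39) (7.2006, 39)]  |A|=78.6965
10. ⊥bis P6·P9 via (17.525,27.16): [(8.8376, 36.2385) (18.391, 29.4812) (22.1262, 39) (7.2006, 39)]  |A|=78.6965
11. canonical 4-gon: [(8.8376, 36.2385) (18.391, 29.4812) (22.1262, 39) (7.2006, 39)]
12. shoelace: 78.6965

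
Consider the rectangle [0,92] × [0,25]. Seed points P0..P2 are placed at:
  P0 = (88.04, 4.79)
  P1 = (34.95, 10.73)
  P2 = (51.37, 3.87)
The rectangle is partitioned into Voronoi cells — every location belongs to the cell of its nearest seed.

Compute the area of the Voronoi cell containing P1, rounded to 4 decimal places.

Area of P1's cell: 1133.3118

1. box [0,92]×[0,25]: [(0, 0) (92, 0) (92, 25) (0, 25)]
2. ⊥bis P1·P0 via (61.495,7.76): [(0, 0) (60.6268, 0) (63.4239, 25) (0, 25)]  |A|=1550.6334
3. ⊥bis P1·P2 via (43.16,7.3): [(0, 0) (40.1102, 0) (50.5548, 25) (0, 25)]  |A|=1133.3118
4. canonical 4-gon: [(0, 0) (40.1102, 0) (50.5548, 25) (0, 25)]
5. shoelace: 1133.3118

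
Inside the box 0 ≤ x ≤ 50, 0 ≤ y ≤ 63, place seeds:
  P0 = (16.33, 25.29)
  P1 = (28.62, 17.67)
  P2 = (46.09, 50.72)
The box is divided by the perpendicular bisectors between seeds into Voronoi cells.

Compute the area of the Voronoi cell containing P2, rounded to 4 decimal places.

1. box [0,50]×[0,63]: [(0, 0) (50, 0) (50, 63) (0, 63)]
2. ⊥bis P2·P0 via (31.21,38.005): [(50, 16.0156) (50, 63) (9.8517, 63)]  |A|=943.1717
3. ⊥bis P2·P1 via (37.355,34.195): [(32.0855, 36.9804) (50, 27.5109) (50, 63) (9.8517, 63)]  |A|=840.2052
4. canonical 4-gon: [(32.0855, 36.9804) (50, 27.5109) (50, 63) (9.8517, 63)]
5. shoelace: 840.2052

Area of P2's cell: 840.2052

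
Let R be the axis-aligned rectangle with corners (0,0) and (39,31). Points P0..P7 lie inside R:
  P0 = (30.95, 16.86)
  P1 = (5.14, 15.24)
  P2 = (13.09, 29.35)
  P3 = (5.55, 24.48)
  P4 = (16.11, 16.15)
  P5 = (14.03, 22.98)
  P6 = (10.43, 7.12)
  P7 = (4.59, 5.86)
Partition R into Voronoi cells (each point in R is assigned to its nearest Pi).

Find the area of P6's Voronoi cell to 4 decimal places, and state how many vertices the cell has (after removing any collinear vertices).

Area of P6's cell: 162.3561 (5 vertices)

1. box [0,39]×[0,31]: [(0, 0) (39, 0) (39, 31) (0, 31)]
2. ⊥bis P6·P0 via (20.69,11.99): [(0, 0) (26.3812, 0) (11.6667, 31) (0, 31)]  |A|=589.7424
3. ⊥bis P6·P1 via (7.785,11.18): [(0, 6.1082) (0, 0) (26.3812, 0) (17.9356, 17.7929)]  |A|=289.4761
4. ⊥bis P6·P2 via (11.76,18.235): [(17.5506, 17.5421) (0, 6.1082) (0, 0) (26.3812, 0) (18.085, 17.4782)]  |A|=289.3968
5. ⊥bis P6·P3 via (7.99,15.8): [(17.5506, 17.5421) (0, 6.1082) (0, 0) (26.3812, 0) (18.085, 17.4782)]  |A|=289.3968
6. ⊥bis P6·P4 via (13.27,11.635): [(10.8347, 13.1668) (0, 6.1082) (0, 0) (26.3812, 0) (24.0886, 4.83)]  |A|=229.2199
7. ⊥bis P6·P5 via (12.23,15.05): [(10.8347, 13.1668) (0, 6.1082) (0, 0) (26.3812, 0) (24.0886, 4.83)]  |A|=229.2199
8. ⊥bis P6·P7 via (7.51,6.49): [(10.8347, 13.1668) (6.6567, 10.4449) (8.9102, 0) (26.3812, 0) (24.0886, 4.83)]  |A|=162.3561
9. canonical 5-gon: [(10.8347, 13.1668) (6.6567, 10.4449) (8.9102, 0) (26.3812, 0) (24.0886, 4.83)]
10. shoelace: 162.3561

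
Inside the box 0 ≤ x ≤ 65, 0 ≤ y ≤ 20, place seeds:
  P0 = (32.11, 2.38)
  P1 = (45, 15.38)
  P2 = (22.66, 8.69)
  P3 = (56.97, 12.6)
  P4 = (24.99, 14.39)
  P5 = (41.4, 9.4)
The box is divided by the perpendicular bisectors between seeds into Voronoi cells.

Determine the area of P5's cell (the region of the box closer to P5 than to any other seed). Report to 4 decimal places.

Area of P5's cell: 181.5840

1. box [0,65]×[0,20]: [(0, 0) (65, 0) (65, 20) (0, 20)]
2. ⊥bis P5·P0 via (36.755,5.89): [(41.2058, 0) (65, 0) (65, 20) (26.0928, 20)]  |A|=627.0145
3. ⊥bis P5·P1 via (43.2,12.39): [(41.2058, 0) (63.7812, 0) (30.5589, 20) (26.0928, 20)]  |A|=270.4156
4. ⊥bis P5·P2 via (32.03,9.045): [(31.9064, 12.3064) (41.2058, 0) (63.7812, 0) (31.6396, 19.3494)]  |A|=249.5164
5. ⊥bis P5·P3 via (49.185,11): [(31.9064, 12.3064) (41.2058, 0) (51.4458, 0) (49.704, 8.4745) (31.6396, 19.3494)]  |A|=197.2481
6. ⊥bis P5·P4 via (33.195,11.895): [(32.9145, 10.9724) (41.2058, 0) (51.4458, 0) (49.704, 8.4745) (34.8703, 17.4045)]  |A|=181.584
7. canonical 5-gon: [(32.9145, 10.9724) (41.2058, 0) (51.4458, 0) (49.704, 8.4745) (34.8703, 17.4045)]
8. shoelace: 181.584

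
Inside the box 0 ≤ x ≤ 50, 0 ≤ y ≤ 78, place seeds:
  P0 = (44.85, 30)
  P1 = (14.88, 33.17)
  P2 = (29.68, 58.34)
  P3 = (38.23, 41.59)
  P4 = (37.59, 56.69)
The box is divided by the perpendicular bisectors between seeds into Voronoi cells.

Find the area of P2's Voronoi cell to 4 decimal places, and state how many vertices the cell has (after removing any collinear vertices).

1. box [0,50]×[0,78]: [(0, 0) (50, 0) (50, 78) (0, 78)]
2. ⊥bis P2·P0 via (37.265,44.17): [(0, 24.2226) (50, 50.9869) (50, 78) (0, 78)]  |A|=2019.764
3. ⊥bis P2·P1 via (22.28,45.755): [(0, 58.8557) (30.8319, 40.7265) (50, 50.9869) (50, 78) (0, 78)]  |A|=1485.8616
4. ⊥bis P2·P3 via (33.955,49.965): [(0, 58.8557) (23.8727, 44.8185) (50, 58.1551) (50, 78) (0, 78)]  |A|=1317.2972
5. ⊥bis P2·P4 via (33.635,57.515): [(0, 58.8557) (23.8727, 44.8185) (31.8343, 48.8825) (37.9081, 78) (0, 78)]  |A|=961.0061
6. canonical 5-gon: [(0, 58.8557) (23.8727, 44.8185) (31.8343, 48.8825) (37.9081, 78) (0, 78)]
7. shoelace: 961.0061

Area of P2's cell: 961.0061 (5 vertices)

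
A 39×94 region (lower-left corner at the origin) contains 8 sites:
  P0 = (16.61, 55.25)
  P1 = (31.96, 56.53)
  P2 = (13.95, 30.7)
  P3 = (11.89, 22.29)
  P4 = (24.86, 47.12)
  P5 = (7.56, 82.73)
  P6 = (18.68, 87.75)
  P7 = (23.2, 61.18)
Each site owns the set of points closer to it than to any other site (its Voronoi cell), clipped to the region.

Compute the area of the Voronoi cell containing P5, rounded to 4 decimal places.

Area of P5's cell: 371.3346

1. box [0,39]×[0,94]: [(0, 0) (39, 0) (39, 94) (0, 94)]
2. ⊥bis P5·P0 via (12.085,68.99): [(0, 65.01) (39, 77.8539) (39, 94) (0, 94)]  |A|=880.1526
3. ⊥bis P5·P1 via (19.76,69.63): [(0, 65.01) (22.8957, 72.5503) (39, 87.5482) (39, 94) (0, 94)]  |A|=802.0933
4. ⊥bis P5·P2 via (10.755,56.715): [(0, 65.01) (22.8957, 72.5503) (39, 87.5482) (39, 94) (0, 94)]  |A|=802.0933
5. ⊥bis P5·P3 via (9.725,52.51): [(0, 65.01) (22.8957, 72.5503) (39, 87.5482) (39, 94) (0, 94)]  |A|=802.0933
6. ⊥bis P5·P4 via (16.21,64.925): [(0, 65.01) (22.8957, 72.5503) (39, 87.5482) (39, 94) (0, 94)]  |A|=802.0933
7. ⊥bis P5·P6 via (13.12,85.24): [(0, 65.01) (19.3724, 71.39) (9.1654, 94) (0, 94)]  |A|=384.418
8. ⊥bis P5·P7 via (15.38,71.955): [(0, 65.01) (10.638, 68.5134) (18.1951, 73.998) (9.1654, 94) (0, 94)]  |A|=371.3346
9. canonical 5-gon: [(0, 65.01) (10.638, 68.5134) (18.1951, 73.998) (9.1654, 94) (0, 94)]
10. shoelace: 371.3346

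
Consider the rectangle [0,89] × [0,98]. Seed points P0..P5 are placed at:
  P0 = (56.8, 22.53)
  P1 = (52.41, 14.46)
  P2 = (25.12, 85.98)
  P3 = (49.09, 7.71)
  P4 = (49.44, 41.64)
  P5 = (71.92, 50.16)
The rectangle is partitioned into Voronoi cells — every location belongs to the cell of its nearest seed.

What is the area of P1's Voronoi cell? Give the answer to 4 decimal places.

1. box [0,89]×[0,98]: [(0, 0) (89, 0) (89, 98) (0, 98)]
2. ⊥bis P1·P0 via (54.605,18.495): [(0, 48.1996) (0, 0) (88.6038, 0)]  |A|=2135.3325
3. ⊥bis P1·P2 via (38.765,50.22): [(13.7983, 40.6934) (0, 35.4284) (0, 0) (88.6038, 0)]  |A|=2047.2219
4. ⊥bis P1·P3 via (50.75,11.085): [(13.7983, 40.6934) (0.7077, 35.6984) (73.2873, 0) (88.6038, 0)]  |A|=726.5664
5. ⊥bis P1·P4 via (50.925,28.05): [(39.3628, 26.7866) (22.5597, 24.9505) (73.2873, 0) (88.6038, 0)]  |A|=461.3329
6. ⊥bis P1·P5 via (62.165,32.31): [(39.3628, 26.7866) (22.5597, 24.9505) (73.2873, 0) (88.6038, 0)]  |A|=461.3329
7. canonical 4-gon: [(39.3628, 26.7866) (22.5597, 24.9505) (73.2873, 0) (88.6038, 0)]
8. shoelace: 461.3329

Area of P1's cell: 461.3329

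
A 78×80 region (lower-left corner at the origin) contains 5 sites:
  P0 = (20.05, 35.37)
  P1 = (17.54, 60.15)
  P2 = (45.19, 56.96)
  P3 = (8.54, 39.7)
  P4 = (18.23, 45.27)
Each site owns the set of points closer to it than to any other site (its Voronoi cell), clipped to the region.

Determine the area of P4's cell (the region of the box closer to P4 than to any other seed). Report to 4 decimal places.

1. box [0,78]×[0,80]: [(0, 0) (78, 0) (78, 80) (0, 80)]
2. ⊥bis P4·P0 via (19.14,40.32): [(0, 36.8013) (78, 51.1407) (78, 80) (0, 80)]  |A|=2810.2596
3. ⊥bis P4·P1 via (17.885,52.71): [(0, 51.8807) (0, 36.8013) (78, 51.1407) (78, 55.4976)]  |A|=758.0112
4. ⊥bis P4·P2 via (31.71,51.115): [(30.7595, 53.307) (0, 51.8807) (0, 36.8013) (35.1172, 43.2572)]  |A|=422.4427
5. ⊥bis P4·P3 via (13.385,42.485): [(30.7595, 53.307) (7.7769, 52.2413) (15.0606, 39.57) (35.1172, 43.2572)]  |A|=258.3063
6. canonical 4-gon: [(30.7595, 53.307) (7.7769, 52.2413) (15.0606, 39.57) (35.1172, 43.2572)]
7. shoelace: 258.3063

Area of P4's cell: 258.3063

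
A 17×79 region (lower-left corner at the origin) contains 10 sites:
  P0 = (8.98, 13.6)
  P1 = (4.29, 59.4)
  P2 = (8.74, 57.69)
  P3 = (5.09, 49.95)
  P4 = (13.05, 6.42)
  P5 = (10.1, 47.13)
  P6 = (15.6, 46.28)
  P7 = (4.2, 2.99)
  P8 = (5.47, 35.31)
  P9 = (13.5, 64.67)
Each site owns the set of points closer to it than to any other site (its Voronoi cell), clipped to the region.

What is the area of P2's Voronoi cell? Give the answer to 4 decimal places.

1. box [0,17]×[0,79]: [(0, 0) (17, 0) (17, 79) (0, 79)]
2. ⊥bis P2·P0 via (8.86,35.645): [(0, 35.5968) (17, 35.6893) (17, 79) (0, 79)]  |A|=737.0683
3. ⊥bis P2·P1 via (6.515,58.545): [(0, 41.5908) (0, 35.5968) (17, 35.6893) (17, 79) (14.3752, 79)]  |A|=468.185
4. ⊥bis P2·P3 via (6.915,53.82): [(5.0392, 54.7046) (17, 49.0642) (17, 79) (14.3752, 79)]  |A|=210.9127
5. ⊥bis P2·P4 via (10.895,32.055): [(5.0392, 54.7046) (17, 49.0642) (17, 79) (14.3752, 79)]  |A|=210.9127
6. ⊥bis P2·P5 via (9.42,52.41): [(5.0392, 54.7046) (9.8009, 52.4591) (17, 53.3862) (17, 79) (14.3752, 79)]  |A|=195.3553
7. ⊥bis P2·P6 via (12.17,51.985): [(5.0392, 54.7046) (9.8009, 52.4591) (13.8192, 52.9766) (17, 54.8889) (17, 79) (14.3752, 79)]  |A|=192.9654
8. ⊥bis P2·P7 via (6.47,30.34): [(5.0392, 54.7046) (9.8009, 52.4591) (13.8192, 52.9766) (17, 54.8889) (17, 79) (14.3752, 79)]  |A|=192.9654
9. ⊥bis P2·P8 via (7.105,46.5): [(5.0392, 54.7046) (9.8009, 52.4591) (13.8192, 52.9766) (17, 54.8889) (17, 79) (14.3752, 79)]  |A|=192.9654
10. ⊥bis P2·P9 via (11.12,61.18): [(8.2735, 63.1212) (5.0392, 54.7046) (9.8009, 52.4591) (13.8192, 52.9766) (17, 54.8889) (17, 57.1701)]  |A|=76.877
11. canonical 6-gon: [(8.2735, 63.1212) (5.0392, 54.7046) (9.8009, 52.4591) (13.8192, 52.9766) (17, 54.8889) (17, 57.1701)]
12. shoelace: 76.877

Area of P2's cell: 76.8770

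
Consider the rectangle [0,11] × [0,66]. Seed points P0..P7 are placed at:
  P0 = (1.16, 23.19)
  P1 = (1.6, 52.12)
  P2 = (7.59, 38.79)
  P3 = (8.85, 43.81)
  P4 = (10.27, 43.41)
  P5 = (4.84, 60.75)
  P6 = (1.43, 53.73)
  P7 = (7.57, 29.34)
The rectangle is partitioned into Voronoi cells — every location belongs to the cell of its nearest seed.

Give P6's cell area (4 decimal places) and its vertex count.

1. box [0,11]×[0,66]: [(0, 0) (11, 0) (11, 66) (0, 66)]
2. ⊥bis P6·P0 via (1.295,38.46): [(0, 38.4714) (11, 38.3742) (11, 66) (0, 66)]  |A|=303.3489
3. ⊥bis P6·P1 via (1.515,52.925): [(0, 52.765) (11, 53.9265) (11, 66) (0, 66)]  |A|=139.1965
4. ⊥bis P6·P2 via (4.51,46.26): [(0, 52.765) (11, 53.9265) (11, 66) (0, 66)]  |A|=139.1965
5. ⊥bis P6·P3 via (5.14,48.77): [(0, 52.765) (11, 53.9265) (11, 66) (0, 66)]  |A|=139.1965
6. ⊥bis P6·P4 via (5.85,48.57): [(0, 52.765) (11, 53.9265) (11, 66) (0, 66)]  |A|=139.1965
7. ⊥bis P6·P5 via (3.135,57.24): [(0, 58.7628) (0, 52.765) (10.1427, 53.836)]  |A|=30.4169
8. ⊥bis P6·P7 via (4.5,41.535): [(0, 58.7628) (0, 52.765) (10.1427, 53.836)]  |A|=30.4169
9. canonical 3-gon: [(0, 58.7628) (0, 52.765) (10.1427, 53.836)]
10. shoelace: 30.4169

Area of P6's cell: 30.4169 (3 vertices)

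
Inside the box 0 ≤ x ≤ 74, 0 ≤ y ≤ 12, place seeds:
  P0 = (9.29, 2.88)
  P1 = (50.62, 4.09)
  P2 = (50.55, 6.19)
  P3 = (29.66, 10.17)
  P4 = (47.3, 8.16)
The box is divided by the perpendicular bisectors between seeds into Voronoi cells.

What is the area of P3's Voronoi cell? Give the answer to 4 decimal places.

Area of P3's cell: 221.4777

1. box [0,74]×[0,12]: [(0, 0) (74, 0) (74, 12) (0, 12)]
2. ⊥bis P3·P0 via (19.475,6.525): [(21.8102, 0) (74, 0) (74, 12) (17.5156, 12)]  |A|=652.0454
3. ⊥bis P3·P1 via (40.14,7.13): [(21.8102, 0) (38.0718, 0) (41.5527, 12) (17.5156, 12)]  |A|=241.7919
4. ⊥bis P3·P2 via (40.105,8.18): [(21.8102, 0) (38.0718, 0) (39.4551, 4.769) (40.8328, 12) (17.5156, 12)]  |A|=239.1892
5. ⊥bis P3·P4 via (38.48,9.165): [(21.8102, 0) (37.4357, 0) (38.803, 12) (17.5156, 12)]  |A|=221.4777
6. canonical 4-gon: [(21.8102, 0) (37.4357, 0) (38.803, 12) (17.5156, 12)]
7. shoelace: 221.4777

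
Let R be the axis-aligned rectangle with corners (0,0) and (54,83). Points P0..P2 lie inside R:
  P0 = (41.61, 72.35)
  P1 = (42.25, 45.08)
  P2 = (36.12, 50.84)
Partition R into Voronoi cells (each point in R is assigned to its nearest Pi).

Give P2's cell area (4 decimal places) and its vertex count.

1. box [0,54]×[0,83]: [(0, 0) (54, 0) (54, 83) (0, 83)]
2. ⊥bis P2·P0 via (38.865,61.595): [(0, 71.5145) (0, 0) (54, 0) (54, 57.7321)]  |A|=3489.6585
3. ⊥bis P2·P1 via (39.185,47.96): [(49.4568, 58.8916) (0, 71.5145) (0, 6.2579)]  |A|=1613.6924
4. canonical 3-gon: [(49.4568, 58.8916) (0, 71.5145) (0, 6.2579)]
5. shoelace: 1613.6924

Area of P2's cell: 1613.6924 (3 vertices)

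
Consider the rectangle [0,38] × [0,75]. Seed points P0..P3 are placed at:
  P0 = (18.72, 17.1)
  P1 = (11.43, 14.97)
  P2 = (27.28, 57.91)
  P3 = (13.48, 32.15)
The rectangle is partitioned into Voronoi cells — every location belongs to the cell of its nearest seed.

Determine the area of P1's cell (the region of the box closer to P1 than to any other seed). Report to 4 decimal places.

1. box [0,38]×[0,75]: [(0, 0) (38, 0) (38, 75) (0, 75)]
2. ⊥bis P1·P0 via (15.075,16.035): [(0, 67.6297) (0, 0) (19.7601, 0)]  |A|=668.1858
3. ⊥bis P1·P2 via (19.355,36.44): [(7.8749, 40.6775) (0, 43.5843) (0, 0) (19.7601, 0)]  |A|=573.508
4. ⊥bis P1·P3 via (12.455,23.56): [(12.8916, 23.5079) (0, 25.0462) (0, 0) (19.7601, 0)]  |A|=393.7018
5. canonical 4-gon: [(12.8916, 23.5079) (0, 25.0462) (0, 0) (19.7601, 0)]
6. shoelace: 393.7018

Area of P1's cell: 393.7018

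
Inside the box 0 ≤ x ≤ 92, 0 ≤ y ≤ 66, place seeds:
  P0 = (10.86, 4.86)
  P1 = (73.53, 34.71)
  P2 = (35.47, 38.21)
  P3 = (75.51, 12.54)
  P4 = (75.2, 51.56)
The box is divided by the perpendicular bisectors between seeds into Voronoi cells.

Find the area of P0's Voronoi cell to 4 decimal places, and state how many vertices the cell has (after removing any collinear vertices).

1. box [0,92]×[0,66]: [(0, 0) (92, 0) (92, 66) (0, 66)]
2. ⊥bis P0·P1 via (42.195,19.785): [(0, 0) (51.6187, 0) (20.1826, 66) (0, 66)]  |A|=2369.442
3. ⊥bis P0·P2 via (23.165,21.535): [(0, 38.6292) (0, 0) (51.6187, 0) (51.2234, 0.8298)]  |A|=1010.7763
4. ⊥bis P0·P3 via (43.185,8.7): [(43.4374, 6.5754) (0, 38.6292) (0, 0) (44.2185, 0)]  |A|=984.3518
5. ⊥bis P0·P4 via (43.03,28.21): [(43.4374, 6.5754) (0, 38.6292) (0, 0) (44.2185, 0)]  |A|=984.3518
6. canonical 4-gon: [(43.4374, 6.5754) (0, 38.6292) (0, 0) (44.2185, 0)]
7. shoelace: 984.3518

Area of P0's cell: 984.3518 (4 vertices)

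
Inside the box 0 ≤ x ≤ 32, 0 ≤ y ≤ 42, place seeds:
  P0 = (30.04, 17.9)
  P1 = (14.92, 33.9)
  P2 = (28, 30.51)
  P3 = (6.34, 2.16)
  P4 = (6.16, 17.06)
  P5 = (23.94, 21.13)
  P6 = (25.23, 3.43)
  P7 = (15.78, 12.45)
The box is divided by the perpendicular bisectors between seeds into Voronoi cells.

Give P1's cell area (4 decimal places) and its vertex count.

1. box [0,32]×[0,42]: [(0, 0) (32, 0) (32, 42) (0, 42)]
2. ⊥bis P1·P0 via (22.48,25.9): [(0, 4.6564) (32, 34.8964) (32, 42) (0, 42)]  |A|=711.1552
3. ⊥bis P1·P2 via (21.46,32.205): [(0, 4.6564) (18.965, 22.5783) (23.9986, 42) (0, 42)]  |A|=587.1574
4. ⊥bis P1·P3 via (10.63,18.03): [(0, 20.9035) (13.3686, 17.2897) (18.965, 22.5783) (23.9986, 42) (0, 42)]  |A|=478.557
5. ⊥bis P1·P4 via (10.54,25.48): [(0, 30.9628) (17.9543, 21.6232) (18.965, 22.5783) (23.9986, 42) (0, 42)]  |A|=351.0014
6. ⊥bis P1·P5 via (19.43,27.515): [(0, 30.9628) (14.0005, 23.6799) (20.427, 28.2192) (23.9986, 42) (0, 42)]  |A|=333.2664
7. ⊥bis P1·P6 via (20.075,18.665): [(0, 30.9628) (14.0005, 23.6799) (20.427, 28.2192) (23.9986, 42) (0, 42)]  |A|=333.2664
8. ⊥bis P1·P7 via (15.35,23.175): [(0, 30.9628) (14.0005, 23.6799) (20.427, 28.2192) (23.9986, 42) (0, 42)]  |A|=333.2664
9. canonical 5-gon: [(0, 30.9628) (14.0005, 23.6799) (20.427, 28.2192) (23.9986, 42) (0, 42)]
10. shoelace: 333.2664

Area of P1's cell: 333.2664 (5 vertices)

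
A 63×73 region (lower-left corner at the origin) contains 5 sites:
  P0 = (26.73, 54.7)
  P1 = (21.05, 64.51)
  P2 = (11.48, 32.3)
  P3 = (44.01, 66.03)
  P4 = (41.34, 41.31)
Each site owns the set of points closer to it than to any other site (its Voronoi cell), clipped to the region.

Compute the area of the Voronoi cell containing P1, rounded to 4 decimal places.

Area of P1's cell: 545.5896

1. box [0,63]×[0,73]: [(0, 0) (63, 0) (63, 73) (0, 73)]
2. ⊥bis P1·P0 via (23.89,59.605): [(0, 45.7727) (47.0247, 73) (0, 73)]  |A|=640.1783
3. ⊥bis P1·P2 via (16.265,48.405): [(0, 53.2375) (8.5204, 50.706) (47.0247, 73) (0, 73)]  |A|=608.3763
4. ⊥bis P1·P3 via (32.53,65.27): [(0, 53.2375) (8.5204, 50.706) (32.5722, 64.632) (32.0183, 73) (0, 73)]  |A|=545.5896
5. ⊥bis P1·P4 via (31.195,52.91): [(0, 53.2375) (8.5204, 50.706) (32.5722, 64.632) (32.0183, 73) (0, 73)]  |A|=545.5896
6. canonical 5-gon: [(0, 53.2375) (8.5204, 50.706) (32.5722, 64.632) (32.0183, 73) (0, 73)]
7. shoelace: 545.5896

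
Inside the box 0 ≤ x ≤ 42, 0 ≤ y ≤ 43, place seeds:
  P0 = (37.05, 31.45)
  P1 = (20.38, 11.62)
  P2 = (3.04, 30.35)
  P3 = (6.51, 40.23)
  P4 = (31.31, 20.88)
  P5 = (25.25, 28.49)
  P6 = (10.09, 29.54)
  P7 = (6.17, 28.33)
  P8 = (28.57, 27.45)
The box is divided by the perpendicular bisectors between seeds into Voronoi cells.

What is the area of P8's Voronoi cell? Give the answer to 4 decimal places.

1. box [0,42]×[0,43]: [(0, 0) (42, 0) (42, 43) (0, 43)]
2. ⊥bis P8·P0 via (32.81,29.45): [(0, 0) (42, 0) (42, 9.9672) (26.4185, 43) (0, 43)]  |A|=1548.6496
3. ⊥bis P8·P1 via (24.475,19.535): [(0, 32.1977) (41.6875, 10.6297) (26.4185, 43) (0, 43)]  |A|=652.7474
4. ⊥bis P8·P2 via (15.805,28.9): [(15.2815, 24.2915) (41.6875, 10.6297) (26.4185, 43) (17.4066, 43)]  |A|=407.383
5. ⊥bis P8·P3 via (17.54,33.84): [(16.0798, 31.3196) (15.2815, 24.2915) (41.6875, 10.6297) (26.4185, 43) (22.8467, 43)]  |A|=375.6122
6. ⊥bis P8·P4 via (29.94,24.165): [(16.0798, 31.3196) (15.2815, 24.2915) (21.9592, 20.8366) (34.4214, 26.0339) (26.4185, 43) (22.8467, 43)]  |A|=260.7451
7. ⊥bis P8·P5 via (26.91,27.97): [(25.0836, 22.1397) (34.4214, 26.0339) (29.5431, 36.3758)]  |A|=57.7831
8. ⊥bis P8·P6 via (19.33,28.495): [(25.0836, 22.1397) (34.4214, 26.0339) (29.5431, 36.3758)]  |A|=57.7831
9. ⊥bis P8·P7 via (17.37,27.89): [(25.0836, 22.1397) (34.4214, 26.0339) (29.5431, 36.3758)]  |A|=57.7831
10. canonical 3-gon: [(25.0836, 22.1397) (34.4214, 26.0339) (29.5431, 36.3758)]
11. shoelace: 57.7831

Area of P8's cell: 57.7831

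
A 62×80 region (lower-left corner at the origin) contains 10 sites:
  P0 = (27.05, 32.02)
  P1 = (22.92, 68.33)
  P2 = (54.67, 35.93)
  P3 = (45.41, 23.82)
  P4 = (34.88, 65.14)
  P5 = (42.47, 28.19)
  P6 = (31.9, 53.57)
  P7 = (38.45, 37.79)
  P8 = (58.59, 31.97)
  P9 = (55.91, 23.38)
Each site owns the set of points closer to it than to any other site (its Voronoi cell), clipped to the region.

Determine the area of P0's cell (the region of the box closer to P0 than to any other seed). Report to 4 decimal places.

1. box [0,62]×[0,80]: [(0, 0) (62, 0) (62, 80) (0, 80)]
2. ⊥bis P0·P1 via (24.985,50.175): [(0, 47.3331) (0, 0) (62, 0) (62, 54.3852)]  |A|=3153.2681
3. ⊥bis P0·P2 via (40.86,33.975): [(38.3514, 51.6953) (0, 47.3331) (0, 0) (45.6696, 0)]  |A|=2088.1006
4. ⊥bis P0·P3 via (36.23,27.92): [(40.3965, 37.249) (38.3514, 51.6953) (0, 47.3331) (0, 0) (23.7603, 0)]  |A|=1680.0503
5. ⊥bis P0·P4 via (30.965,48.58): [(40.3965, 37.249) (39.0635, 46.6654) (24.4674, 50.1161) (0, 47.3331) (0, 0) (23.7603, 0)]  |A|=1644.5701
6. ⊥bis P0·P5 via (34.76,30.105): [(31.6956, 17.7673) (38.8838, 46.7079) (24.4674, 50.1161) (0, 47.3331) (0, 0) (23.7603, 0)]  |A|=1587.8665
7. ⊥bis P0·P6 via (29.475,42.795): [(31.6956, 17.7673) (37.4653, 40.9967) (6.1849, 48.0366) (0, 47.3331) (0, 0) (23.7603, 0)]  |A|=1447.4047
8. ⊥bis P0·P7 via (32.75,34.905): [(31.6956, 17.7673) (34.8981, 30.6609) (28.6642, 42.9775) (6.1849, 48.0366) (0, 47.3331) (0, 0) (23.7603, 0)]  |A|=1399.3792
9. ⊥bis P0·P8 via (42.82,31.995): [(31.6956, 17.7673) (34.8981, 30.6609) (28.6642, 42.9775) (6.1849, 48.0366) (0, 47.3331) (0, 0) (23.7603, 0)]  |A|=1399.3792
10. ⊥bis P0·P9 via (41.48,27.7): [(31.6956, 17.7673) (34.8981, 30.6609) (28.6642, 42.9775) (6.1849, 48.0366) (0, 47.3331) (0, 0) (23.7603, 0)]  |A|=1399.3792
11. canonical 7-gon: [(31.6956, 17.7673) (34.8981, 30.6609) (28.6642, 42.9775) (6.1849, 48.0366) (0, 47.3331) (0, 0) (23.7603, 0)]
12. shoelace: 1399.3792

Area of P0's cell: 1399.3792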